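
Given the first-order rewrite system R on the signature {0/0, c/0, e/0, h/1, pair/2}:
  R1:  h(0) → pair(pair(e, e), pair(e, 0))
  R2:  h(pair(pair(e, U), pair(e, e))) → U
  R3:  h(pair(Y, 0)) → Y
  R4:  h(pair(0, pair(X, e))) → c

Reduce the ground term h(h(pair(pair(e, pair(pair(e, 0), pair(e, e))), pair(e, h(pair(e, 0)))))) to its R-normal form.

1. h(h(pair(pair(e, pair(pair(e, 0), pair(e, e))), pair(e, h(pair(e, 0))))))  →  h(h(pair(pair(e, pair(pair(e, 0), pair(e, e))), pair(e, e))))   [R3 at 1.1.2.2]
2. h(h(pair(pair(e, pair(pair(e, 0), pair(e, e))), pair(e, e))))  →  h(pair(pair(e, 0), pair(e, e)))   [R2 at 1]
3. h(pair(pair(e, 0), pair(e, e)))  →  0   [R2 at ε]

0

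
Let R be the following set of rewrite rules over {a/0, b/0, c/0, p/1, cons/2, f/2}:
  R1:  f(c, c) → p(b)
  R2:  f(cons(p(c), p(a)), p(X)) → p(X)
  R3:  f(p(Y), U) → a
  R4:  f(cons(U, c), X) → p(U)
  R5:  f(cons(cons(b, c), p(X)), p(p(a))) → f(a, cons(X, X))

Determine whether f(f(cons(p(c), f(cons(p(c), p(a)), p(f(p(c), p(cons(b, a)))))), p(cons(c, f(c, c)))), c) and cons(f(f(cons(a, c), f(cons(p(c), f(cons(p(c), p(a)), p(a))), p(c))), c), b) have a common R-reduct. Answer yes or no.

Reduce t₁ = f(f(cons(p(c), f(cons(p(c), p(a)), p(f(p(c), p(cons(b, a)))))), p(cons(c, f(c, c)))), c):
1. f(f(cons(p(c), f(cons(p(c), p(a)), p(f(p(c), p(cons(b, a)))))), p(cons(c, f(c, c)))), c)  →  f(f(cons(p(c), p(f(p(c), p(cons(b, a))))), p(cons(c, f(c, c)))), c)   [R2 at 1.1.2]
2. f(f(cons(p(c), p(f(p(c), p(cons(b, a))))), p(cons(c, f(c, c)))), c)  →  f(f(cons(p(c), p(a)), p(cons(c, f(c, c)))), c)   [R3 at 1.1.2.1]
3. f(f(cons(p(c), p(a)), p(cons(c, f(c, c)))), c)  →  f(p(cons(c, f(c, c))), c)   [R2 at 1]
4. f(p(cons(c, f(c, c))), c)  →  a   [R3 at ε]

Reduce t₂ = cons(f(f(cons(a, c), f(cons(p(c), f(cons(p(c), p(a)), p(a))), p(c))), c), b):
1. cons(f(f(cons(a, c), f(cons(p(c), f(cons(p(c), p(a)), p(a))), p(c))), c), b)  →  cons(f(p(a), c), b)   [R4 at 1.1]
2. cons(f(p(a), c), b)  →  cons(a, b)   [R3 at 1]

no — NF(t₁) = a, NF(t₂) = cons(a, b)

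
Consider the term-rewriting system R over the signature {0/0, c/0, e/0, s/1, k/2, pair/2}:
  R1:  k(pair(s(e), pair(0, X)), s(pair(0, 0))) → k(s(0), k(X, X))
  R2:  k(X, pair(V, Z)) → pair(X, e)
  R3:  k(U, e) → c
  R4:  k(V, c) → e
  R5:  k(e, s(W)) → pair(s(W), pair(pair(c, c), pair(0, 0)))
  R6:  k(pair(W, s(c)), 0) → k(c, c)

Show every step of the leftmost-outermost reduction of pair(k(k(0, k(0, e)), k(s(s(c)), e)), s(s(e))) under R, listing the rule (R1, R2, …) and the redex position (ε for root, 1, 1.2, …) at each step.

pair(e, s(s(e)))

1. pair(k(k(0, k(0, e)), k(s(s(c)), e)), s(s(e)))  →  pair(k(k(0, c), k(s(s(c)), e)), s(s(e)))   [R3 at 1.1.2]
2. pair(k(k(0, c), k(s(s(c)), e)), s(s(e)))  →  pair(k(e, k(s(s(c)), e)), s(s(e)))   [R4 at 1.1]
3. pair(k(e, k(s(s(c)), e)), s(s(e)))  →  pair(k(e, c), s(s(e)))   [R3 at 1.2]
4. pair(k(e, c), s(s(e)))  →  pair(e, s(s(e)))   [R4 at 1]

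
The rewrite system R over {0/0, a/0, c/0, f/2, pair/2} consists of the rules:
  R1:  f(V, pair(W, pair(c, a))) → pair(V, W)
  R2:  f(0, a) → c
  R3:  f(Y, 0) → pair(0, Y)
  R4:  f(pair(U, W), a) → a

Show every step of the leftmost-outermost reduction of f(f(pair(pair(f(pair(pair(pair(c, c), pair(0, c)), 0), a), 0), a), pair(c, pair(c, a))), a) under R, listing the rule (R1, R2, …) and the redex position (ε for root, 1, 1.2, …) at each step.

a

1. f(f(pair(pair(f(pair(pair(pair(c, c), pair(0, c)), 0), a), 0), a), pair(c, pair(c, a))), a)  →  f(pair(pair(pair(f(pair(pair(pair(c, c), pair(0, c)), 0), a), 0), a), c), a)   [R1 at 1]
2. f(pair(pair(pair(f(pair(pair(pair(c, c), pair(0, c)), 0), a), 0), a), c), a)  →  a   [R4 at ε]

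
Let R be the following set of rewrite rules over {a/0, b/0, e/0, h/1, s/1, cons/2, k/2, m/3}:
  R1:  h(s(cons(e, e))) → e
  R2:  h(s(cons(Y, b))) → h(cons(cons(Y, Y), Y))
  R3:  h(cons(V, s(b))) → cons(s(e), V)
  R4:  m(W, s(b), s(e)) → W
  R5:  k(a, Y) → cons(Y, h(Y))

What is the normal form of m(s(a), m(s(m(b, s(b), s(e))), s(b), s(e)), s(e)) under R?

1. m(s(a), m(s(m(b, s(b), s(e))), s(b), s(e)), s(e))  →  m(s(a), s(m(b, s(b), s(e))), s(e))   [R4 at 2]
2. m(s(a), s(m(b, s(b), s(e))), s(e))  →  m(s(a), s(b), s(e))   [R4 at 2.1]
3. m(s(a), s(b), s(e))  →  s(a)   [R4 at ε]

s(a)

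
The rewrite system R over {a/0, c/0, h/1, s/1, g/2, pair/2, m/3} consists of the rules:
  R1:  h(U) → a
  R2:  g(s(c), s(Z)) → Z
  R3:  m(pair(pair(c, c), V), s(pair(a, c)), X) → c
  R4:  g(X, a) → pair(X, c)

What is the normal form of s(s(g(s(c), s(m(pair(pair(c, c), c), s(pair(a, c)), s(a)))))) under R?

1. s(s(g(s(c), s(m(pair(pair(c, c), c), s(pair(a, c)), s(a))))))  →  s(s(m(pair(pair(c, c), c), s(pair(a, c)), s(a))))   [R2 at 1.1]
2. s(s(m(pair(pair(c, c), c), s(pair(a, c)), s(a))))  →  s(s(c))   [R3 at 1.1]

s(s(c))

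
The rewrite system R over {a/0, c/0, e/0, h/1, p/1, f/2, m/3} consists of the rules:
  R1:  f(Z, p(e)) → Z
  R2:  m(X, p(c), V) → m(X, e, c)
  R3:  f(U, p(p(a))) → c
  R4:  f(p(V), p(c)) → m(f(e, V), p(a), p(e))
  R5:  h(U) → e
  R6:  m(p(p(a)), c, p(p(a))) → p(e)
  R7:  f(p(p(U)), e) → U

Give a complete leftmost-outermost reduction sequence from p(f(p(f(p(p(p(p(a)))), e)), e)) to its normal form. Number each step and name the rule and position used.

p(p(a))

1. p(f(p(f(p(p(p(p(a)))), e)), e))  →  p(f(p(p(p(a))), e))   [R7 at 1.1.1]
2. p(f(p(p(p(a))), e))  →  p(p(a))   [R7 at 1]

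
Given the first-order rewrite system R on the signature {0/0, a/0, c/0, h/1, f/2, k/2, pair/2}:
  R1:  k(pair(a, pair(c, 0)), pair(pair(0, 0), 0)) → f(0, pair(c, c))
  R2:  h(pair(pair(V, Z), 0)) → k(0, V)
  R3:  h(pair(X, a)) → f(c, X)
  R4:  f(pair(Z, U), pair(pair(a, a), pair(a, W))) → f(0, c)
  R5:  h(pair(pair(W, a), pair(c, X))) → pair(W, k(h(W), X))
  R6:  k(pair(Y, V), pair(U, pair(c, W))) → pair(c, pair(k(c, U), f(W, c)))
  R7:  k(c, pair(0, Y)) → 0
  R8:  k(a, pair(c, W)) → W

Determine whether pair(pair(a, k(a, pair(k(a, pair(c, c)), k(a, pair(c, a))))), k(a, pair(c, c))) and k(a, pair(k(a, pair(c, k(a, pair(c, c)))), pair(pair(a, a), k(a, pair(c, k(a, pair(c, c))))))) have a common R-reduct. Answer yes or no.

Reduce t₁ = pair(pair(a, k(a, pair(k(a, pair(c, c)), k(a, pair(c, a))))), k(a, pair(c, c))):
1. pair(pair(a, k(a, pair(k(a, pair(c, c)), k(a, pair(c, a))))), k(a, pair(c, c)))  →  pair(pair(a, k(a, pair(c, k(a, pair(c, a))))), k(a, pair(c, c)))   [R8 at 1.2.2.1]
2. pair(pair(a, k(a, pair(c, k(a, pair(c, a))))), k(a, pair(c, c)))  →  pair(pair(a, k(a, pair(c, a))), k(a, pair(c, c)))   [R8 at 1.2]
3. pair(pair(a, k(a, pair(c, a))), k(a, pair(c, c)))  →  pair(pair(a, a), k(a, pair(c, c)))   [R8 at 1.2]
4. pair(pair(a, a), k(a, pair(c, c)))  →  pair(pair(a, a), c)   [R8 at 2]

Reduce t₂ = k(a, pair(k(a, pair(c, k(a, pair(c, c)))), pair(pair(a, a), k(a, pair(c, k(a, pair(c, c))))))):
1. k(a, pair(k(a, pair(c, k(a, pair(c, c)))), pair(pair(a, a), k(a, pair(c, k(a, pair(c, c)))))))  →  k(a, pair(k(a, pair(c, c)), pair(pair(a, a), k(a, pair(c, k(a, pair(c, c)))))))   [R8 at 2.1]
2. k(a, pair(k(a, pair(c, c)), pair(pair(a, a), k(a, pair(c, k(a, pair(c, c)))))))  →  k(a, pair(c, pair(pair(a, a), k(a, pair(c, k(a, pair(c, c)))))))   [R8 at 2.1]
3. k(a, pair(c, pair(pair(a, a), k(a, pair(c, k(a, pair(c, c)))))))  →  pair(pair(a, a), k(a, pair(c, k(a, pair(c, c)))))   [R8 at ε]
4. pair(pair(a, a), k(a, pair(c, k(a, pair(c, c)))))  →  pair(pair(a, a), k(a, pair(c, c)))   [R8 at 2]
5. pair(pair(a, a), k(a, pair(c, c)))  →  pair(pair(a, a), c)   [R8 at 2]

yes — NF(t₁) = pair(pair(a, a), c), NF(t₂) = pair(pair(a, a), c)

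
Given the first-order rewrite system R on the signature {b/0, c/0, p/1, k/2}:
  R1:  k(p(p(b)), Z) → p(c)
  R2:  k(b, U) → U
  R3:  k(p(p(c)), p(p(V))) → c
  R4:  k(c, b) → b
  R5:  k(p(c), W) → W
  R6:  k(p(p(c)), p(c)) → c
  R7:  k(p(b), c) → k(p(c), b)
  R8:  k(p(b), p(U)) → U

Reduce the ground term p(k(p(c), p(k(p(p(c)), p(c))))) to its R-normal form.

1. p(k(p(c), p(k(p(p(c)), p(c)))))  →  p(p(k(p(p(c)), p(c))))   [R5 at 1]
2. p(p(k(p(p(c)), p(c))))  →  p(p(c))   [R6 at 1.1]

p(p(c))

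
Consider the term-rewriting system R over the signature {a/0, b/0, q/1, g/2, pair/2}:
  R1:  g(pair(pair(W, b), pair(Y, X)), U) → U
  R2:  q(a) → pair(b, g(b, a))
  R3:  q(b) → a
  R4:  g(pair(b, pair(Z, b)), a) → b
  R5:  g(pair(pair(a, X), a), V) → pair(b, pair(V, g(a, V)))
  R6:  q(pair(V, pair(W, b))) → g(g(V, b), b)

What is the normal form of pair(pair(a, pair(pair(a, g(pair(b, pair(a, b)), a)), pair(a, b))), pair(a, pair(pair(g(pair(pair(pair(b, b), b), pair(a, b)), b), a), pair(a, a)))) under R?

pair(pair(a, pair(pair(a, b), pair(a, b))), pair(a, pair(pair(b, a), pair(a, a))))

1. pair(pair(a, pair(pair(a, g(pair(b, pair(a, b)), a)), pair(a, b))), pair(a, pair(pair(g(pair(pair(pair(b, b), b), pair(a, b)), b), a), pair(a, a))))  →  pair(pair(a, pair(pair(a, b), pair(a, b))), pair(a, pair(pair(g(pair(pair(pair(b, b), b), pair(a, b)), b), a), pair(a, a))))   [R4 at 1.2.1.2]
2. pair(pair(a, pair(pair(a, b), pair(a, b))), pair(a, pair(pair(g(pair(pair(pair(b, b), b), pair(a, b)), b), a), pair(a, a))))  →  pair(pair(a, pair(pair(a, b), pair(a, b))), pair(a, pair(pair(b, a), pair(a, a))))   [R1 at 2.2.1.1]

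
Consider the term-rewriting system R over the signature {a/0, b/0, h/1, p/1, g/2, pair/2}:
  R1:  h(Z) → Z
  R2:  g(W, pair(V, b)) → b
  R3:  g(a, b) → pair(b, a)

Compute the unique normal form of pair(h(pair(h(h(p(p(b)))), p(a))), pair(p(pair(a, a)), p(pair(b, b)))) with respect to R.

pair(pair(p(p(b)), p(a)), pair(p(pair(a, a)), p(pair(b, b))))

1. pair(h(pair(h(h(p(p(b)))), p(a))), pair(p(pair(a, a)), p(pair(b, b))))  →  pair(pair(h(h(p(p(b)))), p(a)), pair(p(pair(a, a)), p(pair(b, b))))   [R1 at 1]
2. pair(pair(h(h(p(p(b)))), p(a)), pair(p(pair(a, a)), p(pair(b, b))))  →  pair(pair(h(p(p(b))), p(a)), pair(p(pair(a, a)), p(pair(b, b))))   [R1 at 1.1]
3. pair(pair(h(p(p(b))), p(a)), pair(p(pair(a, a)), p(pair(b, b))))  →  pair(pair(p(p(b)), p(a)), pair(p(pair(a, a)), p(pair(b, b))))   [R1 at 1.1]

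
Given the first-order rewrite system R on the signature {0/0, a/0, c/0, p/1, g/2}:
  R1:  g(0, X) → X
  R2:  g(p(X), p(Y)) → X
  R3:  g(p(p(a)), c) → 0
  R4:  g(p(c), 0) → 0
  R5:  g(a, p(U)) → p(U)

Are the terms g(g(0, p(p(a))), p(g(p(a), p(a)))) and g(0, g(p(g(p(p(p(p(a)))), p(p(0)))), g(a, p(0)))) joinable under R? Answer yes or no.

Reduce t₁ = g(g(0, p(p(a))), p(g(p(a), p(a)))):
1. g(g(0, p(p(a))), p(g(p(a), p(a))))  →  g(p(p(a)), p(g(p(a), p(a))))   [R1 at 1]
2. g(p(p(a)), p(g(p(a), p(a))))  →  p(a)   [R2 at ε]

Reduce t₂ = g(0, g(p(g(p(p(p(p(a)))), p(p(0)))), g(a, p(0)))):
1. g(0, g(p(g(p(p(p(p(a)))), p(p(0)))), g(a, p(0))))  →  g(p(g(p(p(p(p(a)))), p(p(0)))), g(a, p(0)))   [R1 at ε]
2. g(p(g(p(p(p(p(a)))), p(p(0)))), g(a, p(0)))  →  g(p(p(p(p(a)))), g(a, p(0)))   [R2 at 1.1]
3. g(p(p(p(p(a)))), g(a, p(0)))  →  g(p(p(p(p(a)))), p(0))   [R5 at 2]
4. g(p(p(p(p(a)))), p(0))  →  p(p(p(a)))   [R2 at ε]

no — NF(t₁) = p(a), NF(t₂) = p(p(p(a)))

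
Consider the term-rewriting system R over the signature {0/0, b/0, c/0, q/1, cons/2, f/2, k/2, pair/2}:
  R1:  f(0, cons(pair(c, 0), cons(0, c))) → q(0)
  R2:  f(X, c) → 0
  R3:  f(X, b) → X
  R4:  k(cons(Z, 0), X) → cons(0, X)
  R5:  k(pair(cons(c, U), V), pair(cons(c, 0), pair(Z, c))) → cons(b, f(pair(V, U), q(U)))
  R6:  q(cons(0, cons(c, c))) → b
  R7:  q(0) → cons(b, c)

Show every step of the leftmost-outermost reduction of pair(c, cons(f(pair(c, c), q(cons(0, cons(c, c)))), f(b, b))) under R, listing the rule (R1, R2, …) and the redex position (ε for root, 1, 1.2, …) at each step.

1. pair(c, cons(f(pair(c, c), q(cons(0, cons(c, c)))), f(b, b)))  →  pair(c, cons(f(pair(c, c), b), f(b, b)))   [R6 at 2.1.2]
2. pair(c, cons(f(pair(c, c), b), f(b, b)))  →  pair(c, cons(pair(c, c), f(b, b)))   [R3 at 2.1]
3. pair(c, cons(pair(c, c), f(b, b)))  →  pair(c, cons(pair(c, c), b))   [R3 at 2.2]

pair(c, cons(pair(c, c), b))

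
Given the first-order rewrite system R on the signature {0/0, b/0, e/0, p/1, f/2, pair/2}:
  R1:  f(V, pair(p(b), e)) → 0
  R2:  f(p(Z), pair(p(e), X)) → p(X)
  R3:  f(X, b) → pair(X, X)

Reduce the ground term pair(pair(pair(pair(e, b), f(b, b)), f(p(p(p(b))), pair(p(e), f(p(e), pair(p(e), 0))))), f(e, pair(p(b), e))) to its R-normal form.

pair(pair(pair(pair(e, b), pair(b, b)), p(p(0))), 0)

1. pair(pair(pair(pair(e, b), f(b, b)), f(p(p(p(b))), pair(p(e), f(p(e), pair(p(e), 0))))), f(e, pair(p(b), e)))  →  pair(pair(pair(pair(e, b), pair(b, b)), f(p(p(p(b))), pair(p(e), f(p(e), pair(p(e), 0))))), f(e, pair(p(b), e)))   [R3 at 1.1.2]
2. pair(pair(pair(pair(e, b), pair(b, b)), f(p(p(p(b))), pair(p(e), f(p(e), pair(p(e), 0))))), f(e, pair(p(b), e)))  →  pair(pair(pair(pair(e, b), pair(b, b)), p(f(p(e), pair(p(e), 0)))), f(e, pair(p(b), e)))   [R2 at 1.2]
3. pair(pair(pair(pair(e, b), pair(b, b)), p(f(p(e), pair(p(e), 0)))), f(e, pair(p(b), e)))  →  pair(pair(pair(pair(e, b), pair(b, b)), p(p(0))), f(e, pair(p(b), e)))   [R2 at 1.2.1]
4. pair(pair(pair(pair(e, b), pair(b, b)), p(p(0))), f(e, pair(p(b), e)))  →  pair(pair(pair(pair(e, b), pair(b, b)), p(p(0))), 0)   [R1 at 2]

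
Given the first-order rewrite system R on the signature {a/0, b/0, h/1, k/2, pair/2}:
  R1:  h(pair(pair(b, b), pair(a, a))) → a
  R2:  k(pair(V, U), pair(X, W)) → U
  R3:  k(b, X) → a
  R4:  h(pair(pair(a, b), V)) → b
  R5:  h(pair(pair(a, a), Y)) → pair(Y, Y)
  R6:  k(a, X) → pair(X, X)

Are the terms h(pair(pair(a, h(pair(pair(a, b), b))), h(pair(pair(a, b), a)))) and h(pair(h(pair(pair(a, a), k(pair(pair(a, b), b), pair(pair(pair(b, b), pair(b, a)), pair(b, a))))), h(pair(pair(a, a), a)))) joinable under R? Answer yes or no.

Reduce t₁ = h(pair(pair(a, h(pair(pair(a, b), b))), h(pair(pair(a, b), a)))):
1. h(pair(pair(a, h(pair(pair(a, b), b))), h(pair(pair(a, b), a))))  →  h(pair(pair(a, b), h(pair(pair(a, b), a))))   [R4 at 1.1.2]
2. h(pair(pair(a, b), h(pair(pair(a, b), a))))  →  b   [R4 at ε]

Reduce t₂ = h(pair(h(pair(pair(a, a), k(pair(pair(a, b), b), pair(pair(pair(b, b), pair(b, a)), pair(b, a))))), h(pair(pair(a, a), a)))):
1. h(pair(h(pair(pair(a, a), k(pair(pair(a, b), b), pair(pair(pair(b, b), pair(b, a)), pair(b, a))))), h(pair(pair(a, a), a))))  →  h(pair(pair(k(pair(pair(a, b), b), pair(pair(pair(b, b), pair(b, a)), pair(b, a))), k(pair(pair(a, b), b), pair(pair(pair(b, b), pair(b, a)), pair(b, a)))), h(pair(pair(a, a), a))))   [R5 at 1.1]
2. h(pair(pair(k(pair(pair(a, b), b), pair(pair(pair(b, b), pair(b, a)), pair(b, a))), k(pair(pair(a, b), b), pair(pair(pair(b, b), pair(b, a)), pair(b, a)))), h(pair(pair(a, a), a))))  →  h(pair(pair(b, k(pair(pair(a, b), b), pair(pair(pair(b, b), pair(b, a)), pair(b, a)))), h(pair(pair(a, a), a))))   [R2 at 1.1.1]
3. h(pair(pair(b, k(pair(pair(a, b), b), pair(pair(pair(b, b), pair(b, a)), pair(b, a)))), h(pair(pair(a, a), a))))  →  h(pair(pair(b, b), h(pair(pair(a, a), a))))   [R2 at 1.1.2]
4. h(pair(pair(b, b), h(pair(pair(a, a), a))))  →  h(pair(pair(b, b), pair(a, a)))   [R5 at 1.2]
5. h(pair(pair(b, b), pair(a, a)))  →  a   [R1 at ε]

no — NF(t₁) = b, NF(t₂) = a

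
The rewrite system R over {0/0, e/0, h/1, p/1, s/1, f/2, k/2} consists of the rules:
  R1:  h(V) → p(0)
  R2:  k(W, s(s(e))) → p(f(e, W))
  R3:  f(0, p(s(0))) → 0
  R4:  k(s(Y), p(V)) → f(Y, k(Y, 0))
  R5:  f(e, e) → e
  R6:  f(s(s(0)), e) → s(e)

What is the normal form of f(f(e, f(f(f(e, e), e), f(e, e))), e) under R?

e

1. f(f(e, f(f(f(e, e), e), f(e, e))), e)  →  f(f(e, f(f(e, e), f(e, e))), e)   [R5 at 1.2.1.1]
2. f(f(e, f(f(e, e), f(e, e))), e)  →  f(f(e, f(e, f(e, e))), e)   [R5 at 1.2.1]
3. f(f(e, f(e, f(e, e))), e)  →  f(f(e, f(e, e)), e)   [R5 at 1.2.2]
4. f(f(e, f(e, e)), e)  →  f(f(e, e), e)   [R5 at 1.2]
5. f(f(e, e), e)  →  f(e, e)   [R5 at 1]
6. f(e, e)  →  e   [R5 at ε]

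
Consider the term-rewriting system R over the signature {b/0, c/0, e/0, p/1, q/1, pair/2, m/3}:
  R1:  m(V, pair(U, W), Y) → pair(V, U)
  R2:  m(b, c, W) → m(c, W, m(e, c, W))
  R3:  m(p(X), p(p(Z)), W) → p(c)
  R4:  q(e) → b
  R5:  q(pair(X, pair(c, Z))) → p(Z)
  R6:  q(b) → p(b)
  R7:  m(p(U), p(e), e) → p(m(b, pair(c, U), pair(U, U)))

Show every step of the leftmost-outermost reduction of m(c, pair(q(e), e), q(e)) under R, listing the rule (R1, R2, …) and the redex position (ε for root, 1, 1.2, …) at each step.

pair(c, b)

1. m(c, pair(q(e), e), q(e))  →  pair(c, q(e))   [R1 at ε]
2. pair(c, q(e))  →  pair(c, b)   [R4 at 2]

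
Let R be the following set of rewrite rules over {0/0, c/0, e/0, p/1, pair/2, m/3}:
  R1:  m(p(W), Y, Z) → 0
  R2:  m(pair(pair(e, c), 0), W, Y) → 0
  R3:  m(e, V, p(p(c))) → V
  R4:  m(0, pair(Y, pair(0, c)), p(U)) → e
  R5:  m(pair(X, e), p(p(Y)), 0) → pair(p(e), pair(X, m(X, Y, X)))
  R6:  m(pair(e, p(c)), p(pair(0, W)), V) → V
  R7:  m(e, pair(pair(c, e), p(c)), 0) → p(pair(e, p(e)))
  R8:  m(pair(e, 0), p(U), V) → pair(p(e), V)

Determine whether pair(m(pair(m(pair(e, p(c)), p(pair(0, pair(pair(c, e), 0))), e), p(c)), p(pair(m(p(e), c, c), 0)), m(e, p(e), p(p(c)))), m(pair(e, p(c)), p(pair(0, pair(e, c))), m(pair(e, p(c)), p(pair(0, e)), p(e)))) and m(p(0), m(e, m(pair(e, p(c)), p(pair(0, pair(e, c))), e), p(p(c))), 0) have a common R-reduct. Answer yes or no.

Reduce t₁ = pair(m(pair(m(pair(e, p(c)), p(pair(0, pair(pair(c, e), 0))), e), p(c)), p(pair(m(p(e), c, c), 0)), m(e, p(e), p(p(c)))), m(pair(e, p(c)), p(pair(0, pair(e, c))), m(pair(e, p(c)), p(pair(0, e)), p(e)))):
1. pair(m(pair(m(pair(e, p(c)), p(pair(0, pair(pair(c, e), 0))), e), p(c)), p(pair(m(p(e), c, c), 0)), m(e, p(e), p(p(c)))), m(pair(e, p(c)), p(pair(0, pair(e, c))), m(pair(e, p(c)), p(pair(0, e)), p(e))))  →  pair(m(pair(e, p(c)), p(pair(m(p(e), c, c), 0)), m(e, p(e), p(p(c)))), m(pair(e, p(c)), p(pair(0, pair(e, c))), m(pair(e, p(c)), p(pair(0, e)), p(e))))   [R6 at 1.1.1]
2. pair(m(pair(e, p(c)), p(pair(m(p(e), c, c), 0)), m(e, p(e), p(p(c)))), m(pair(e, p(c)), p(pair(0, pair(e, c))), m(pair(e, p(c)), p(pair(0, e)), p(e))))  →  pair(m(pair(e, p(c)), p(pair(0, 0)), m(e, p(e), p(p(c)))), m(pair(e, p(c)), p(pair(0, pair(e, c))), m(pair(e, p(c)), p(pair(0, e)), p(e))))   [R1 at 1.2.1.1]
3. pair(m(pair(e, p(c)), p(pair(0, 0)), m(e, p(e), p(p(c)))), m(pair(e, p(c)), p(pair(0, pair(e, c))), m(pair(e, p(c)), p(pair(0, e)), p(e))))  →  pair(m(e, p(e), p(p(c))), m(pair(e, p(c)), p(pair(0, pair(e, c))), m(pair(e, p(c)), p(pair(0, e)), p(e))))   [R6 at 1]
4. pair(m(e, p(e), p(p(c))), m(pair(e, p(c)), p(pair(0, pair(e, c))), m(pair(e, p(c)), p(pair(0, e)), p(e))))  →  pair(p(e), m(pair(e, p(c)), p(pair(0, pair(e, c))), m(pair(e, p(c)), p(pair(0, e)), p(e))))   [R3 at 1]
5. pair(p(e), m(pair(e, p(c)), p(pair(0, pair(e, c))), m(pair(e, p(c)), p(pair(0, e)), p(e))))  →  pair(p(e), m(pair(e, p(c)), p(pair(0, e)), p(e)))   [R6 at 2]
6. pair(p(e), m(pair(e, p(c)), p(pair(0, e)), p(e)))  →  pair(p(e), p(e))   [R6 at 2]

Reduce t₂ = m(p(0), m(e, m(pair(e, p(c)), p(pair(0, pair(e, c))), e), p(p(c))), 0):
1. m(p(0), m(e, m(pair(e, p(c)), p(pair(0, pair(e, c))), e), p(p(c))), 0)  →  0   [R1 at ε]

no — NF(t₁) = pair(p(e), p(e)), NF(t₂) = 0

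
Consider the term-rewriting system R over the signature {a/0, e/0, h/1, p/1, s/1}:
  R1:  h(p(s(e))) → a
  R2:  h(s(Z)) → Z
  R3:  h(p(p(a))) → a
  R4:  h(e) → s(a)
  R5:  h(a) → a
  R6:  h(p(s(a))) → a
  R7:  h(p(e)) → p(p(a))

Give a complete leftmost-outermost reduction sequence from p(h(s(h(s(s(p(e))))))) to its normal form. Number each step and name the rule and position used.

p(s(p(e)))

1. p(h(s(h(s(s(p(e)))))))  →  p(h(s(s(p(e)))))   [R2 at 1]
2. p(h(s(s(p(e)))))  →  p(s(p(e)))   [R2 at 1]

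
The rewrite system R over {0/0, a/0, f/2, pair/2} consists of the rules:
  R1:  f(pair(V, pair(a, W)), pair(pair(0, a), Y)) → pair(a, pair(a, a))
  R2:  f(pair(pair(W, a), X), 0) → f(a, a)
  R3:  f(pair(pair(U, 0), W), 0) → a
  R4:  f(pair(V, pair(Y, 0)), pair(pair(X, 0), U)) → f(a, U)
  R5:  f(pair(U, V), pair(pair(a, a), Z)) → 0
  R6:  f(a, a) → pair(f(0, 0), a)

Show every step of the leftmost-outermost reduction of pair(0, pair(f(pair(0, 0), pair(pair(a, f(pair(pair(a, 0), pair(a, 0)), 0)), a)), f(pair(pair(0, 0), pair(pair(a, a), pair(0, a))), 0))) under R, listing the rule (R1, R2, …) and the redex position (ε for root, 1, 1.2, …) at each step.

1. pair(0, pair(f(pair(0, 0), pair(pair(a, f(pair(pair(a, 0), pair(a, 0)), 0)), a)), f(pair(pair(0, 0), pair(pair(a, a), pair(0, a))), 0)))  →  pair(0, pair(f(pair(0, 0), pair(pair(a, a), a)), f(pair(pair(0, 0), pair(pair(a, a), pair(0, a))), 0)))   [R3 at 2.1.2.1.2]
2. pair(0, pair(f(pair(0, 0), pair(pair(a, a), a)), f(pair(pair(0, 0), pair(pair(a, a), pair(0, a))), 0)))  →  pair(0, pair(0, f(pair(pair(0, 0), pair(pair(a, a), pair(0, a))), 0)))   [R5 at 2.1]
3. pair(0, pair(0, f(pair(pair(0, 0), pair(pair(a, a), pair(0, a))), 0)))  →  pair(0, pair(0, a))   [R3 at 2.2]

pair(0, pair(0, a))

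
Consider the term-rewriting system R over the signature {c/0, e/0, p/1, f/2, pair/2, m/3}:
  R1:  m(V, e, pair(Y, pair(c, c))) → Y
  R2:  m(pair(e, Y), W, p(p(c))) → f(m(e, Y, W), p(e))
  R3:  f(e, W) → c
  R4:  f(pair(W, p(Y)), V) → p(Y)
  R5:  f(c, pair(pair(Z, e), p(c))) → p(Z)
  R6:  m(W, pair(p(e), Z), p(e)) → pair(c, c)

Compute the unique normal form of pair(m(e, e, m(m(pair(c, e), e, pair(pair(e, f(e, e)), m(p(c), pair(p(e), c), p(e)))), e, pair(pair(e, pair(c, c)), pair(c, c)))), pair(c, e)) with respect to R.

pair(e, pair(c, e))

1. pair(m(e, e, m(m(pair(c, e), e, pair(pair(e, f(e, e)), m(p(c), pair(p(e), c), p(e)))), e, pair(pair(e, pair(c, c)), pair(c, c)))), pair(c, e))  →  pair(m(e, e, pair(e, pair(c, c))), pair(c, e))   [R1 at 1.3]
2. pair(m(e, e, pair(e, pair(c, c))), pair(c, e))  →  pair(e, pair(c, e))   [R1 at 1]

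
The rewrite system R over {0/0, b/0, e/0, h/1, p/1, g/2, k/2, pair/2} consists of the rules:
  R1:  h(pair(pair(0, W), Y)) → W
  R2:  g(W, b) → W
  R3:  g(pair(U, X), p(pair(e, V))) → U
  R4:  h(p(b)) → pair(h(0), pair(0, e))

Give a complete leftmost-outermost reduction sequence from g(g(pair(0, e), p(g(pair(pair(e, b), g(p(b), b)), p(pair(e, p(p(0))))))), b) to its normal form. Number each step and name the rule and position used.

0

1. g(g(pair(0, e), p(g(pair(pair(e, b), g(p(b), b)), p(pair(e, p(p(0))))))), b)  →  g(pair(0, e), p(g(pair(pair(e, b), g(p(b), b)), p(pair(e, p(p(0)))))))   [R2 at ε]
2. g(pair(0, e), p(g(pair(pair(e, b), g(p(b), b)), p(pair(e, p(p(0)))))))  →  g(pair(0, e), p(pair(e, b)))   [R3 at 2.1]
3. g(pair(0, e), p(pair(e, b)))  →  0   [R3 at ε]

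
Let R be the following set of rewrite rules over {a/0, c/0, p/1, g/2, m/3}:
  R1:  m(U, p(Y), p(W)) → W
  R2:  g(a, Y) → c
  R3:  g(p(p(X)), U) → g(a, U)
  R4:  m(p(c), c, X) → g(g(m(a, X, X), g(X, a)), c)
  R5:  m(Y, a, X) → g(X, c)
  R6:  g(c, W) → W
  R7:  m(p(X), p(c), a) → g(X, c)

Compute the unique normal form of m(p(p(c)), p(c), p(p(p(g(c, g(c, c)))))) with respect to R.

p(p(c))

1. m(p(p(c)), p(c), p(p(p(g(c, g(c, c))))))  →  p(p(g(c, g(c, c))))   [R1 at ε]
2. p(p(g(c, g(c, c))))  →  p(p(g(c, c)))   [R6 at 1.1]
3. p(p(g(c, c)))  →  p(p(c))   [R6 at 1.1]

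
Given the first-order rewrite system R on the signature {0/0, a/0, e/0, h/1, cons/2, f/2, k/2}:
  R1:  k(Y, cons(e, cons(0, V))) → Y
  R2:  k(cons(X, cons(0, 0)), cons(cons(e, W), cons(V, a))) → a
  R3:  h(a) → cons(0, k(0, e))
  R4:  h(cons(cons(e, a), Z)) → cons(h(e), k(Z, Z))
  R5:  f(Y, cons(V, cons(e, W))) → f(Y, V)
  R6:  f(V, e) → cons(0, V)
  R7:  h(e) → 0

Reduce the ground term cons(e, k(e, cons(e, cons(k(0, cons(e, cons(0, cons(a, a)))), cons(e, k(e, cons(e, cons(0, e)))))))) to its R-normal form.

cons(e, e)

1. cons(e, k(e, cons(e, cons(k(0, cons(e, cons(0, cons(a, a)))), cons(e, k(e, cons(e, cons(0, e))))))))  →  cons(e, k(e, cons(e, cons(0, cons(e, k(e, cons(e, cons(0, e))))))))   [R1 at 2.2.2.1]
2. cons(e, k(e, cons(e, cons(0, cons(e, k(e, cons(e, cons(0, e))))))))  →  cons(e, e)   [R1 at 2]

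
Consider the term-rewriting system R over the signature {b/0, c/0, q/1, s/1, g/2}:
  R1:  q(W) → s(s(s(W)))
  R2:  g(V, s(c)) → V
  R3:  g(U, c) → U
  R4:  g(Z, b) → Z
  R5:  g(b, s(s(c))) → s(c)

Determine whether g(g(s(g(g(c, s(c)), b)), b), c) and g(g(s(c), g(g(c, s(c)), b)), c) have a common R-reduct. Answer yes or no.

yes — NF(t₁) = s(c), NF(t₂) = s(c)

Reduce t₁ = g(g(s(g(g(c, s(c)), b)), b), c):
1. g(g(s(g(g(c, s(c)), b)), b), c)  →  g(s(g(g(c, s(c)), b)), b)   [R3 at ε]
2. g(s(g(g(c, s(c)), b)), b)  →  s(g(g(c, s(c)), b))   [R4 at ε]
3. s(g(g(c, s(c)), b))  →  s(g(c, s(c)))   [R4 at 1]
4. s(g(c, s(c)))  →  s(c)   [R2 at 1]

Reduce t₂ = g(g(s(c), g(g(c, s(c)), b)), c):
1. g(g(s(c), g(g(c, s(c)), b)), c)  →  g(s(c), g(g(c, s(c)), b))   [R3 at ε]
2. g(s(c), g(g(c, s(c)), b))  →  g(s(c), g(c, s(c)))   [R4 at 2]
3. g(s(c), g(c, s(c)))  →  g(s(c), c)   [R2 at 2]
4. g(s(c), c)  →  s(c)   [R3 at ε]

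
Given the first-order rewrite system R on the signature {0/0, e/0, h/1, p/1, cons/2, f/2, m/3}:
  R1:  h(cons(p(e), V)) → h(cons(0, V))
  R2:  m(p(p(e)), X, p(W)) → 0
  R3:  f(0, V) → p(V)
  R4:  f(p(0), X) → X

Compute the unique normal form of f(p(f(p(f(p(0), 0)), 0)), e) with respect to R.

e

1. f(p(f(p(f(p(0), 0)), 0)), e)  →  f(p(f(p(0), 0)), e)   [R4 at 1.1.1.1]
2. f(p(f(p(0), 0)), e)  →  f(p(0), e)   [R4 at 1.1]
3. f(p(0), e)  →  e   [R4 at ε]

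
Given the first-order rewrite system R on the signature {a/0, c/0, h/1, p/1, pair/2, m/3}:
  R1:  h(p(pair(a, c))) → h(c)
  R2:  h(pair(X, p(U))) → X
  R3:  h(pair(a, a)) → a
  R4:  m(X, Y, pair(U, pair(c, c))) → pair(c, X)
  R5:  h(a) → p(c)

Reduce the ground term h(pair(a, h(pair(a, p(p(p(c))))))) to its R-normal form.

1. h(pair(a, h(pair(a, p(p(p(c)))))))  →  h(pair(a, a))   [R2 at 1.2]
2. h(pair(a, a))  →  a   [R3 at ε]

a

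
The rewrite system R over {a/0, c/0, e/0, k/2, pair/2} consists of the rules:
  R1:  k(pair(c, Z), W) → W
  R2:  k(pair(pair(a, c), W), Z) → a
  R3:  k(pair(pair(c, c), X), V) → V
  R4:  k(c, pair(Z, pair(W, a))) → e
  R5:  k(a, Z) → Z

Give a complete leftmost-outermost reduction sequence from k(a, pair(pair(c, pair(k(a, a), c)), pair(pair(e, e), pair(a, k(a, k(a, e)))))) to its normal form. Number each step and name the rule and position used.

1. k(a, pair(pair(c, pair(k(a, a), c)), pair(pair(e, e), pair(a, k(a, k(a, e))))))  →  pair(pair(c, pair(k(a, a), c)), pair(pair(e, e), pair(a, k(a, k(a, e)))))   [R5 at ε]
2. pair(pair(c, pair(k(a, a), c)), pair(pair(e, e), pair(a, k(a, k(a, e)))))  →  pair(pair(c, pair(a, c)), pair(pair(e, e), pair(a, k(a, k(a, e)))))   [R5 at 1.2.1]
3. pair(pair(c, pair(a, c)), pair(pair(e, e), pair(a, k(a, k(a, e)))))  →  pair(pair(c, pair(a, c)), pair(pair(e, e), pair(a, k(a, e))))   [R5 at 2.2.2]
4. pair(pair(c, pair(a, c)), pair(pair(e, e), pair(a, k(a, e))))  →  pair(pair(c, pair(a, c)), pair(pair(e, e), pair(a, e)))   [R5 at 2.2.2]

pair(pair(c, pair(a, c)), pair(pair(e, e), pair(a, e)))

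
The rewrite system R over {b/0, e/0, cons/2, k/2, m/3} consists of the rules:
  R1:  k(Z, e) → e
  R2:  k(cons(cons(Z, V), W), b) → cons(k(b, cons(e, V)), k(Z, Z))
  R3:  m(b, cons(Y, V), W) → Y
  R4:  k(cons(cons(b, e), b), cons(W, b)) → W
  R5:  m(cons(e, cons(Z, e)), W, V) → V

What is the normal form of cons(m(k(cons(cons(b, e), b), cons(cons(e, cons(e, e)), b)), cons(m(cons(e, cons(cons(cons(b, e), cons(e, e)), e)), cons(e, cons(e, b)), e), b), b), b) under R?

1. cons(m(k(cons(cons(b, e), b), cons(cons(e, cons(e, e)), b)), cons(m(cons(e, cons(cons(cons(b, e), cons(e, e)), e)), cons(e, cons(e, b)), e), b), b), b)  →  cons(m(cons(e, cons(e, e)), cons(m(cons(e, cons(cons(cons(b, e), cons(e, e)), e)), cons(e, cons(e, b)), e), b), b), b)   [R4 at 1.1]
2. cons(m(cons(e, cons(e, e)), cons(m(cons(e, cons(cons(cons(b, e), cons(e, e)), e)), cons(e, cons(e, b)), e), b), b), b)  →  cons(b, b)   [R5 at 1]

cons(b, b)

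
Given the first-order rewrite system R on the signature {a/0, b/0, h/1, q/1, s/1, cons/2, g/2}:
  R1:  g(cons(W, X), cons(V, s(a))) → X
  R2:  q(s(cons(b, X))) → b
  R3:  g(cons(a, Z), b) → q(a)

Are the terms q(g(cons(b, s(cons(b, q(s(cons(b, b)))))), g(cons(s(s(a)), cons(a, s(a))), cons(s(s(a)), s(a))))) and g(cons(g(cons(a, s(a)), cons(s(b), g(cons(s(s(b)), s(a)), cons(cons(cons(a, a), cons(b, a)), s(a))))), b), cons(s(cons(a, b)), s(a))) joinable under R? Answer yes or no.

Reduce t₁ = q(g(cons(b, s(cons(b, q(s(cons(b, b)))))), g(cons(s(s(a)), cons(a, s(a))), cons(s(s(a)), s(a))))):
1. q(g(cons(b, s(cons(b, q(s(cons(b, b)))))), g(cons(s(s(a)), cons(a, s(a))), cons(s(s(a)), s(a)))))  →  q(g(cons(b, s(cons(b, b))), g(cons(s(s(a)), cons(a, s(a))), cons(s(s(a)), s(a)))))   [R2 at 1.1.2.1.2]
2. q(g(cons(b, s(cons(b, b))), g(cons(s(s(a)), cons(a, s(a))), cons(s(s(a)), s(a)))))  →  q(g(cons(b, s(cons(b, b))), cons(a, s(a))))   [R1 at 1.2]
3. q(g(cons(b, s(cons(b, b))), cons(a, s(a))))  →  q(s(cons(b, b)))   [R1 at 1]
4. q(s(cons(b, b)))  →  b   [R2 at ε]

Reduce t₂ = g(cons(g(cons(a, s(a)), cons(s(b), g(cons(s(s(b)), s(a)), cons(cons(cons(a, a), cons(b, a)), s(a))))), b), cons(s(cons(a, b)), s(a))):
1. g(cons(g(cons(a, s(a)), cons(s(b), g(cons(s(s(b)), s(a)), cons(cons(cons(a, a), cons(b, a)), s(a))))), b), cons(s(cons(a, b)), s(a)))  →  b   [R1 at ε]

yes — NF(t₁) = b, NF(t₂) = b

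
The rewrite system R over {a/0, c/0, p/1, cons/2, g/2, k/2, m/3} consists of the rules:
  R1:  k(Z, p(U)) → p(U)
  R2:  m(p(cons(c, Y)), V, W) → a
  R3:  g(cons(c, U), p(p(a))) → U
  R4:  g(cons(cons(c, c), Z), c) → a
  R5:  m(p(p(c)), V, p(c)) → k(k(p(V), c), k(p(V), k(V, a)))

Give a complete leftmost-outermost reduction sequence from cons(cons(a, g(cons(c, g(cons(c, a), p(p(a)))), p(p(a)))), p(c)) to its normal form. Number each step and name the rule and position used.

cons(cons(a, a), p(c))

1. cons(cons(a, g(cons(c, g(cons(c, a), p(p(a)))), p(p(a)))), p(c))  →  cons(cons(a, g(cons(c, a), p(p(a)))), p(c))   [R3 at 1.2]
2. cons(cons(a, g(cons(c, a), p(p(a)))), p(c))  →  cons(cons(a, a), p(c))   [R3 at 1.2]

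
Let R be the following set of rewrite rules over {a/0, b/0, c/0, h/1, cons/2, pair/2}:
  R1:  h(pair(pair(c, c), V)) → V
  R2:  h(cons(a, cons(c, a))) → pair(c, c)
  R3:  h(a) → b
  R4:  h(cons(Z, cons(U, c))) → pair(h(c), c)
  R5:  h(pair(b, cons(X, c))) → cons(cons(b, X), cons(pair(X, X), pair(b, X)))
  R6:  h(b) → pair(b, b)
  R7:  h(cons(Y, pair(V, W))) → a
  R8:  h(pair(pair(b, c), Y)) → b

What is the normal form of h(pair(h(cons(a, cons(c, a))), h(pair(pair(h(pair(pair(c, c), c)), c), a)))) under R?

a

1. h(pair(h(cons(a, cons(c, a))), h(pair(pair(h(pair(pair(c, c), c)), c), a))))  →  h(pair(pair(c, c), h(pair(pair(h(pair(pair(c, c), c)), c), a))))   [R2 at 1.1]
2. h(pair(pair(c, c), h(pair(pair(h(pair(pair(c, c), c)), c), a))))  →  h(pair(pair(h(pair(pair(c, c), c)), c), a))   [R1 at ε]
3. h(pair(pair(h(pair(pair(c, c), c)), c), a))  →  h(pair(pair(c, c), a))   [R1 at 1.1.1]
4. h(pair(pair(c, c), a))  →  a   [R1 at ε]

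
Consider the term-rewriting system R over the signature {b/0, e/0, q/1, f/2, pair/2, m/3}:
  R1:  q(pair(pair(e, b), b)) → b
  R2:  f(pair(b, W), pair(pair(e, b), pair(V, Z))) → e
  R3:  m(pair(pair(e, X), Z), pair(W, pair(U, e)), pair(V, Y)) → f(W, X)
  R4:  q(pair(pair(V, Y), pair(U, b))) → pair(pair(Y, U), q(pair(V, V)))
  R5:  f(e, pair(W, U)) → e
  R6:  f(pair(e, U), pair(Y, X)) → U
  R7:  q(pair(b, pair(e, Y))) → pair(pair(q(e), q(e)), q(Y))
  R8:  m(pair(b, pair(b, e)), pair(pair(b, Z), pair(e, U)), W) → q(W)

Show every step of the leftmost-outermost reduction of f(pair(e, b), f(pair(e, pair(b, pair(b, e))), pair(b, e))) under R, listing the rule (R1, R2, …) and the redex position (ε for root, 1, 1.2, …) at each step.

b

1. f(pair(e, b), f(pair(e, pair(b, pair(b, e))), pair(b, e)))  →  f(pair(e, b), pair(b, pair(b, e)))   [R6 at 2]
2. f(pair(e, b), pair(b, pair(b, e)))  →  b   [R6 at ε]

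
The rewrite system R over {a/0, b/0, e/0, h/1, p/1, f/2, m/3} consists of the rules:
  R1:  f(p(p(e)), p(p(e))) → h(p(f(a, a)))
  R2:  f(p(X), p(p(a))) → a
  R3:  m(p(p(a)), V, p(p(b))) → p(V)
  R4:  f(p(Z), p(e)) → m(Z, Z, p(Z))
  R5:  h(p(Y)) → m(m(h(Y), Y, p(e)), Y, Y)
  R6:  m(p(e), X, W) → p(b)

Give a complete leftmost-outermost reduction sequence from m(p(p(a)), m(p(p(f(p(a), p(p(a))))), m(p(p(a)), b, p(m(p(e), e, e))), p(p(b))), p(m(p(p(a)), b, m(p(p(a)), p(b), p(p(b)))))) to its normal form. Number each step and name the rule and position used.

p(p(p(b)))

1. m(p(p(a)), m(p(p(f(p(a), p(p(a))))), m(p(p(a)), b, p(m(p(e), e, e))), p(p(b))), p(m(p(p(a)), b, m(p(p(a)), p(b), p(p(b))))))  →  m(p(p(a)), m(p(p(a)), m(p(p(a)), b, p(m(p(e), e, e))), p(p(b))), p(m(p(p(a)), b, m(p(p(a)), p(b), p(p(b))))))   [R2 at 2.1.1.1]
2. m(p(p(a)), m(p(p(a)), m(p(p(a)), b, p(m(p(e), e, e))), p(p(b))), p(m(p(p(a)), b, m(p(p(a)), p(b), p(p(b))))))  →  m(p(p(a)), p(m(p(p(a)), b, p(m(p(e), e, e)))), p(m(p(p(a)), b, m(p(p(a)), p(b), p(p(b))))))   [R3 at 2]
3. m(p(p(a)), p(m(p(p(a)), b, p(m(p(e), e, e)))), p(m(p(p(a)), b, m(p(p(a)), p(b), p(p(b))))))  →  m(p(p(a)), p(m(p(p(a)), b, p(p(b)))), p(m(p(p(a)), b, m(p(p(a)), p(b), p(p(b))))))   [R6 at 2.1.3.1]
4. m(p(p(a)), p(m(p(p(a)), b, p(p(b)))), p(m(p(p(a)), b, m(p(p(a)), p(b), p(p(b))))))  →  m(p(p(a)), p(p(b)), p(m(p(p(a)), b, m(p(p(a)), p(b), p(p(b))))))   [R3 at 2.1]
5. m(p(p(a)), p(p(b)), p(m(p(p(a)), b, m(p(p(a)), p(b), p(p(b))))))  →  m(p(p(a)), p(p(b)), p(m(p(p(a)), b, p(p(b)))))   [R3 at 3.1.3]
6. m(p(p(a)), p(p(b)), p(m(p(p(a)), b, p(p(b)))))  →  m(p(p(a)), p(p(b)), p(p(b)))   [R3 at 3.1]
7. m(p(p(a)), p(p(b)), p(p(b)))  →  p(p(p(b)))   [R3 at ε]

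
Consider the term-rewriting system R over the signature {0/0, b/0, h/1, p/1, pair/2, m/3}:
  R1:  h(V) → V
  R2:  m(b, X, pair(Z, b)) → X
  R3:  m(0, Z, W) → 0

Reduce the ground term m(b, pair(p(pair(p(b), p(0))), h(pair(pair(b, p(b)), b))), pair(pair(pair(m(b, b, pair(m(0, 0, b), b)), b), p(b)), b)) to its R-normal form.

1. m(b, pair(p(pair(p(b), p(0))), h(pair(pair(b, p(b)), b))), pair(pair(pair(m(b, b, pair(m(0, 0, b), b)), b), p(b)), b))  →  pair(p(pair(p(b), p(0))), h(pair(pair(b, p(b)), b)))   [R2 at ε]
2. pair(p(pair(p(b), p(0))), h(pair(pair(b, p(b)), b)))  →  pair(p(pair(p(b), p(0))), pair(pair(b, p(b)), b))   [R1 at 2]

pair(p(pair(p(b), p(0))), pair(pair(b, p(b)), b))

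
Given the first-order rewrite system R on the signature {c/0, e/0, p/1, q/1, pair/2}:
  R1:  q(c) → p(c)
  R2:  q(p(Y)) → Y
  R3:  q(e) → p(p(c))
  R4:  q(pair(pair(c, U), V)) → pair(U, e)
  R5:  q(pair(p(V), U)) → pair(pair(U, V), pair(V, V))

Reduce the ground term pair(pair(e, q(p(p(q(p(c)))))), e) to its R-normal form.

1. pair(pair(e, q(p(p(q(p(c)))))), e)  →  pair(pair(e, p(q(p(c)))), e)   [R2 at 1.2]
2. pair(pair(e, p(q(p(c)))), e)  →  pair(pair(e, p(c)), e)   [R2 at 1.2.1]

pair(pair(e, p(c)), e)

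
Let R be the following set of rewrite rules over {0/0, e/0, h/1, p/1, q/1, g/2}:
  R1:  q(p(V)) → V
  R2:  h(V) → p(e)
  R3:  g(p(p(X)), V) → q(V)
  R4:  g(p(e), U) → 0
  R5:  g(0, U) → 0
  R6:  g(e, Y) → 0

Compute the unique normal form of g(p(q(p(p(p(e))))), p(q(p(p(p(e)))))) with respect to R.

p(p(e))

1. g(p(q(p(p(p(e))))), p(q(p(p(p(e))))))  →  g(p(p(p(e))), p(q(p(p(p(e))))))   [R1 at 1.1]
2. g(p(p(p(e))), p(q(p(p(p(e))))))  →  q(p(q(p(p(p(e))))))   [R3 at ε]
3. q(p(q(p(p(p(e))))))  →  q(p(p(p(e))))   [R1 at ε]
4. q(p(p(p(e))))  →  p(p(e))   [R1 at ε]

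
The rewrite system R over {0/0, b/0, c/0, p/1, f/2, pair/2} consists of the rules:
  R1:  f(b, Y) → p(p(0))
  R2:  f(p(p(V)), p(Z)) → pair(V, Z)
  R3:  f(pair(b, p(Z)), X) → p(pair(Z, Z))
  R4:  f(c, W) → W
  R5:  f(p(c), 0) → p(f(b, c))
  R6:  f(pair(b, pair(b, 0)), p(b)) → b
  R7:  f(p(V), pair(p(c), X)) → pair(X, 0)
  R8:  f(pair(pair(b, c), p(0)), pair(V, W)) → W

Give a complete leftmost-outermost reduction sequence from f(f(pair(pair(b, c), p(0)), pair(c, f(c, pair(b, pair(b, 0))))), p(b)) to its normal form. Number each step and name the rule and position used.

1. f(f(pair(pair(b, c), p(0)), pair(c, f(c, pair(b, pair(b, 0))))), p(b))  →  f(f(c, pair(b, pair(b, 0))), p(b))   [R8 at 1]
2. f(f(c, pair(b, pair(b, 0))), p(b))  →  f(pair(b, pair(b, 0)), p(b))   [R4 at 1]
3. f(pair(b, pair(b, 0)), p(b))  →  b   [R6 at ε]

b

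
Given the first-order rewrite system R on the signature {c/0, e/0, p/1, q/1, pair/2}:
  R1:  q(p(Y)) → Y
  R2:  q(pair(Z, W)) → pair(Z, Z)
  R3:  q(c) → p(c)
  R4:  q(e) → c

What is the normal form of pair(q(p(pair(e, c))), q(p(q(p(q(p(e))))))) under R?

pair(pair(e, c), e)

1. pair(q(p(pair(e, c))), q(p(q(p(q(p(e)))))))  →  pair(pair(e, c), q(p(q(p(q(p(e)))))))   [R1 at 1]
2. pair(pair(e, c), q(p(q(p(q(p(e)))))))  →  pair(pair(e, c), q(p(q(p(e)))))   [R1 at 2]
3. pair(pair(e, c), q(p(q(p(e)))))  →  pair(pair(e, c), q(p(e)))   [R1 at 2]
4. pair(pair(e, c), q(p(e)))  →  pair(pair(e, c), e)   [R1 at 2]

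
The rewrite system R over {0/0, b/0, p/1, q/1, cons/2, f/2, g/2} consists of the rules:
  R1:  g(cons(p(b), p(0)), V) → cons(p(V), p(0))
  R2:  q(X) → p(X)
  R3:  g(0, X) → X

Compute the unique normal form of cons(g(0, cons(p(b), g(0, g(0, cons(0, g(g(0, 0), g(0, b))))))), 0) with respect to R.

1. cons(g(0, cons(p(b), g(0, g(0, cons(0, g(g(0, 0), g(0, b))))))), 0)  →  cons(cons(p(b), g(0, g(0, cons(0, g(g(0, 0), g(0, b)))))), 0)   [R3 at 1]
2. cons(cons(p(b), g(0, g(0, cons(0, g(g(0, 0), g(0, b)))))), 0)  →  cons(cons(p(b), g(0, cons(0, g(g(0, 0), g(0, b))))), 0)   [R3 at 1.2]
3. cons(cons(p(b), g(0, cons(0, g(g(0, 0), g(0, b))))), 0)  →  cons(cons(p(b), cons(0, g(g(0, 0), g(0, b)))), 0)   [R3 at 1.2]
4. cons(cons(p(b), cons(0, g(g(0, 0), g(0, b)))), 0)  →  cons(cons(p(b), cons(0, g(0, g(0, b)))), 0)   [R3 at 1.2.2.1]
5. cons(cons(p(b), cons(0, g(0, g(0, b)))), 0)  →  cons(cons(p(b), cons(0, g(0, b))), 0)   [R3 at 1.2.2]
6. cons(cons(p(b), cons(0, g(0, b))), 0)  →  cons(cons(p(b), cons(0, b)), 0)   [R3 at 1.2.2]

cons(cons(p(b), cons(0, b)), 0)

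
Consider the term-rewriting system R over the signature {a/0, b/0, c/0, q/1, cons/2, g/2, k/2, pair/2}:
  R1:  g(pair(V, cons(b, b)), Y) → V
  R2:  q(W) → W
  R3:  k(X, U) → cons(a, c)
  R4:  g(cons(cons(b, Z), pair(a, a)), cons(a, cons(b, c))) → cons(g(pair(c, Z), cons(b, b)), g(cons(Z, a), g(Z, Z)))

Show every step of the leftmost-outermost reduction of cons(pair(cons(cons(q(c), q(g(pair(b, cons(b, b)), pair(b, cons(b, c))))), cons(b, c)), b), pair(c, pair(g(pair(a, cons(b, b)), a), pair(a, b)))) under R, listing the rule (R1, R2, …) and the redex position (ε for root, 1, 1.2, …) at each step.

1. cons(pair(cons(cons(q(c), q(g(pair(b, cons(b, b)), pair(b, cons(b, c))))), cons(b, c)), b), pair(c, pair(g(pair(a, cons(b, b)), a), pair(a, b))))  →  cons(pair(cons(cons(c, q(g(pair(b, cons(b, b)), pair(b, cons(b, c))))), cons(b, c)), b), pair(c, pair(g(pair(a, cons(b, b)), a), pair(a, b))))   [R2 at 1.1.1.1]
2. cons(pair(cons(cons(c, q(g(pair(b, cons(b, b)), pair(b, cons(b, c))))), cons(b, c)), b), pair(c, pair(g(pair(a, cons(b, b)), a), pair(a, b))))  →  cons(pair(cons(cons(c, g(pair(b, cons(b, b)), pair(b, cons(b, c)))), cons(b, c)), b), pair(c, pair(g(pair(a, cons(b, b)), a), pair(a, b))))   [R2 at 1.1.1.2]
3. cons(pair(cons(cons(c, g(pair(b, cons(b, b)), pair(b, cons(b, c)))), cons(b, c)), b), pair(c, pair(g(pair(a, cons(b, b)), a), pair(a, b))))  →  cons(pair(cons(cons(c, b), cons(b, c)), b), pair(c, pair(g(pair(a, cons(b, b)), a), pair(a, b))))   [R1 at 1.1.1.2]
4. cons(pair(cons(cons(c, b), cons(b, c)), b), pair(c, pair(g(pair(a, cons(b, b)), a), pair(a, b))))  →  cons(pair(cons(cons(c, b), cons(b, c)), b), pair(c, pair(a, pair(a, b))))   [R1 at 2.2.1]

cons(pair(cons(cons(c, b), cons(b, c)), b), pair(c, pair(a, pair(a, b))))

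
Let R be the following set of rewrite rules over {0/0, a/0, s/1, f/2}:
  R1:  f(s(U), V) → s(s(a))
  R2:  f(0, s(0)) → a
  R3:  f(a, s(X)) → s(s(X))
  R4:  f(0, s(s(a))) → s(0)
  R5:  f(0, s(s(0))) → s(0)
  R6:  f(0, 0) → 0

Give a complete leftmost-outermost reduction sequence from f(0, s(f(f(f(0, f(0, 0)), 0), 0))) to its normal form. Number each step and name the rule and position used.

a

1. f(0, s(f(f(f(0, f(0, 0)), 0), 0)))  →  f(0, s(f(f(f(0, 0), 0), 0)))   [R6 at 2.1.1.1.2]
2. f(0, s(f(f(f(0, 0), 0), 0)))  →  f(0, s(f(f(0, 0), 0)))   [R6 at 2.1.1.1]
3. f(0, s(f(f(0, 0), 0)))  →  f(0, s(f(0, 0)))   [R6 at 2.1.1]
4. f(0, s(f(0, 0)))  →  f(0, s(0))   [R6 at 2.1]
5. f(0, s(0))  →  a   [R2 at ε]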